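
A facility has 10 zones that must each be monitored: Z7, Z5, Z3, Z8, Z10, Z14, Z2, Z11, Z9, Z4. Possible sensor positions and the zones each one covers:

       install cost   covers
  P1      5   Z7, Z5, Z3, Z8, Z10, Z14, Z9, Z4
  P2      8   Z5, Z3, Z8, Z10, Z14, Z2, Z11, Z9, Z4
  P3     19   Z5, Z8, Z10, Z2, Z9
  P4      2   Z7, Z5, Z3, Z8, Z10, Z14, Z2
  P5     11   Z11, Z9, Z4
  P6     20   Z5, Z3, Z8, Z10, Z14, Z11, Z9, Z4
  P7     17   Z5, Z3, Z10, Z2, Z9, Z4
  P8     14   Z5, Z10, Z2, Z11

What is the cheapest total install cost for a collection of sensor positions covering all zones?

P2, P4 cover every zone at install cost 8 + 2 = 10.
Any cover uses at least 2 sensor positions; among all covering selections none totals below 10.

10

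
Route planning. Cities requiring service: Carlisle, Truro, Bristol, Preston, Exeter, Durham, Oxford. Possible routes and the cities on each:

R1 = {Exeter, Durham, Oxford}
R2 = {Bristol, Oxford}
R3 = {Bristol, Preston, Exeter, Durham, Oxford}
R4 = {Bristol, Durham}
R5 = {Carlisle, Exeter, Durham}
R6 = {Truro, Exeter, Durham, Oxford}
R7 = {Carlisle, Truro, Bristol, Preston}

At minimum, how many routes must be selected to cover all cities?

R1, R7 together cover {Carlisle, Truro, Bristol, Preston, Exeter, Durham, Oxford} — every city.
No single route contains all 7 cities, so 2 is optimal.

2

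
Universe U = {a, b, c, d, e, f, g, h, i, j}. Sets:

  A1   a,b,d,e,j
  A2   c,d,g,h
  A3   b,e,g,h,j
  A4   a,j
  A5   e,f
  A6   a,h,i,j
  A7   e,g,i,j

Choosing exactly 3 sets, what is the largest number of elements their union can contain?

9

Choosing A1, A2, A5 covers {a, b, c, d, e, f, g, h, j} — 9 elements.
No choice of 3 sets does better; here i is left uncovered.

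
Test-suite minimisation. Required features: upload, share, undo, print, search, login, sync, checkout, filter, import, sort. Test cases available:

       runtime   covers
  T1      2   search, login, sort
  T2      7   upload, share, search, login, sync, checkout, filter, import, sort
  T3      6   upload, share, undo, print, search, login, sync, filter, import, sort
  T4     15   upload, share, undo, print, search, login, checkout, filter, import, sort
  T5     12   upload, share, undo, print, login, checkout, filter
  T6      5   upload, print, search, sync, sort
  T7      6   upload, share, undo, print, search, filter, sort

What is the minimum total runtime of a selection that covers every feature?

13

T2, T3 cover every feature at runtime 7 + 6 = 13.
Any cover uses at least 2 test cases; among all covering selections none totals below 13.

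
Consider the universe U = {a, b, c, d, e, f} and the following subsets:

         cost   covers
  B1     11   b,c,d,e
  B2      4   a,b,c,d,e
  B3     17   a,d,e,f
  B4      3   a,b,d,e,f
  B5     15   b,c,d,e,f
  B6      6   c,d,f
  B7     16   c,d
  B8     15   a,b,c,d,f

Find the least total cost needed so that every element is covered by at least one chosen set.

B2, B4 cover every element at cost 4 + 3 = 7.
Any cover uses at least 2 sets; among all covering selections none totals below 7.

7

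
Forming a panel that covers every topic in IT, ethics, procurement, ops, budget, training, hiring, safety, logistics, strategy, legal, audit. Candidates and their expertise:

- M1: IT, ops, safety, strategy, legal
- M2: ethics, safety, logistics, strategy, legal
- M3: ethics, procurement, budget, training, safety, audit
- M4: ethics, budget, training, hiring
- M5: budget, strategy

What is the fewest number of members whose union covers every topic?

M1, M2, M3, M4 together cover {IT, ethics, procurement, ops, budget, training, hiring, safety, logistics, strategy, legal, audit} — every topic.
No 3 of the 5 members cover everything (all 10 triples fall short), so 4 is minimum.

4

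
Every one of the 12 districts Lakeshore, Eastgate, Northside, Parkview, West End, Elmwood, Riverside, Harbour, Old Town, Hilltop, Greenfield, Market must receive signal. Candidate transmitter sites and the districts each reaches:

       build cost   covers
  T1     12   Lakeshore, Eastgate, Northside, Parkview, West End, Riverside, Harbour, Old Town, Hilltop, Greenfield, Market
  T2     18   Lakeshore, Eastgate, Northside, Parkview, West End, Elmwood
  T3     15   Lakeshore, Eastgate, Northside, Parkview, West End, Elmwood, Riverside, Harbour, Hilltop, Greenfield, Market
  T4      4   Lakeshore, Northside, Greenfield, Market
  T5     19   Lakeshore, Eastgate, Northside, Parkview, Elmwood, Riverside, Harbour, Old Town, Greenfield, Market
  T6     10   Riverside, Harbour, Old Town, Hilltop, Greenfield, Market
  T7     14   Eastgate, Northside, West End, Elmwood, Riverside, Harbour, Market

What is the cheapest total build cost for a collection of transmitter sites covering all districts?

T3, T6 cover every district at build cost 15 + 10 = 25.
Any cover uses at least 2 transmitter sites; among all covering selections none totals below 25.
Greedy by coverage-per-build cost would pick T4, T1, T7 for 30 — worse than the optimum 25.

25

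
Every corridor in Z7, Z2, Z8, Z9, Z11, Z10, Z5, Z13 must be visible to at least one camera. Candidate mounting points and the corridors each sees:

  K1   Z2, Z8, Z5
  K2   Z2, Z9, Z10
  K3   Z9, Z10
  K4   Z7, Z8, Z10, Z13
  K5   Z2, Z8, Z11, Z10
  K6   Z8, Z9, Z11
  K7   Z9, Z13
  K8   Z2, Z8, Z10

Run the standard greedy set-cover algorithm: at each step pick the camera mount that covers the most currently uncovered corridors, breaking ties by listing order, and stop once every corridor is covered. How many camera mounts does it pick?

Pick 1: K4 covers 4 new corridors (Z7, Z8, Z10, Z13).
Pick 2: K1 covers 2 new corridors (Z2, Z5).
Pick 3: K6 covers 2 new corridors (Z9, Z11).
Greedy uses 3 camera mounts.

3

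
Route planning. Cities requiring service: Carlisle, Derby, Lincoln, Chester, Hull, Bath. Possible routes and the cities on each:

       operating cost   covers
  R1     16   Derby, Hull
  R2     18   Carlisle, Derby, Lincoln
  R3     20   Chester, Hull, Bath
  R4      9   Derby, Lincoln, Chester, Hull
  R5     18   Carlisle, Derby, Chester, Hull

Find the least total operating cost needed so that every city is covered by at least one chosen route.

R2, R3 cover every city at operating cost 18 + 20 = 38.
Any cover uses at least 2 routes; among all covering selections none totals below 38.
Greedy by coverage-per-operating cost would pick R4, R2, R3 for 47 — worse than the optimum 38.

38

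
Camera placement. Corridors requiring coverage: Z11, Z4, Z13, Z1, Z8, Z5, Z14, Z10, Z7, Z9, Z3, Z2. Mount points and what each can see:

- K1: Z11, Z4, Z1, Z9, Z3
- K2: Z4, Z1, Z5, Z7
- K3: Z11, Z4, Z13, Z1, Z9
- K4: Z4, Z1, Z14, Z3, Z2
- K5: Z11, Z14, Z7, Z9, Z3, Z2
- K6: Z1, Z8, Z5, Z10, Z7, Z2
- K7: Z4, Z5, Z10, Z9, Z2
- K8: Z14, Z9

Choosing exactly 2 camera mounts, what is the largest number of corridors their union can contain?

10

Choosing K1, K6 covers {Z11, Z4, Z1, Z8, Z5, Z10, Z7, Z9, Z3, Z2} — 10 corridors.
No choice of 2 camera mounts does better; here Z13, Z14 are left uncovered.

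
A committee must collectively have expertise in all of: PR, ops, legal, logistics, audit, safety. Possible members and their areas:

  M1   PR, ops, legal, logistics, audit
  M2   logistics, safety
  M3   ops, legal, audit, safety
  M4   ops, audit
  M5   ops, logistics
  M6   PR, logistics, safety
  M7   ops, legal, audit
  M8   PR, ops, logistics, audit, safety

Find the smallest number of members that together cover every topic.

M1, M2 together cover {PR, ops, legal, logistics, audit, safety} — every topic.
No single member contains all 6 topics, so 2 is optimal.

2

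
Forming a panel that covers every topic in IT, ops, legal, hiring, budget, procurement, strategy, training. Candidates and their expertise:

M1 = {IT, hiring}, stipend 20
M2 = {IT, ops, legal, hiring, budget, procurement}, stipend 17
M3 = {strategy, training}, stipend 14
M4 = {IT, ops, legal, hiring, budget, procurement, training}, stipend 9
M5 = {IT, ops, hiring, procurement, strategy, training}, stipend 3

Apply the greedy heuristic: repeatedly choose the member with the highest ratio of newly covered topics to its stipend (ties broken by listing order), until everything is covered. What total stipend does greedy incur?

12

Pick 1: M5 adds 6 new (IT, ops, hiring, procurement, strategy, training) at stipend 3 (ratio 6/3).
Pick 2: M4 adds 2 new (legal, budget) at stipend 9 (ratio 2/9).
Greedy total stipend: 3 + 9 = 12.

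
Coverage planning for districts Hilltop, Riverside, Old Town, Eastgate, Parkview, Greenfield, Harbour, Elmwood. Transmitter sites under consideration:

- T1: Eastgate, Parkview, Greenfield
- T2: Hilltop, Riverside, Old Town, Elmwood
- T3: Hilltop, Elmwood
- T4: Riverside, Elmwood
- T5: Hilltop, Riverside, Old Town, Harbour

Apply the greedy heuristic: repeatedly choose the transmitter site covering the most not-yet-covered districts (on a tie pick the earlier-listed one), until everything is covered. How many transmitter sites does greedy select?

3

Pick 1: T2 covers 4 new districts (Hilltop, Riverside, Old Town, Elmwood).
Pick 2: T1 covers 3 new districts (Eastgate, Parkview, Greenfield).
Pick 3: T5 covers 1 new districts (Harbour).
Greedy uses 3 transmitter sites.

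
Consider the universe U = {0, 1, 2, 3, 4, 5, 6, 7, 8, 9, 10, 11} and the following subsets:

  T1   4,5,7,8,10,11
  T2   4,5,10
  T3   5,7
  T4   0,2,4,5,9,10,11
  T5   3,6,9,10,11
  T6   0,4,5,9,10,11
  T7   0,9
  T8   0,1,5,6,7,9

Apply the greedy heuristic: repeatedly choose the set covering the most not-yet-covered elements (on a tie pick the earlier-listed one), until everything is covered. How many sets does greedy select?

4

Pick 1: T4 covers 7 new elements (0, 2, 4, 5, 9, 10, 11).
Pick 2: T8 covers 3 new elements (1, 6, 7).
Pick 3: T1 covers 1 new elements (8).
Pick 4: T5 covers 1 new elements (3).
Greedy uses 4 sets.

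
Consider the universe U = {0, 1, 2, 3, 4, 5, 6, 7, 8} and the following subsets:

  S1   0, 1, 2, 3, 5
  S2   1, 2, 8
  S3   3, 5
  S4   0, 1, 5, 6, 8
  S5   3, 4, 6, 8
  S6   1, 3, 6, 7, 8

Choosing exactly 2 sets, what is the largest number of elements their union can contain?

8

Choosing S1, S5 covers {0, 1, 2, 3, 4, 5, 6, 8} — 8 elements.
No choice of 2 sets does better; here 7 is left uncovered.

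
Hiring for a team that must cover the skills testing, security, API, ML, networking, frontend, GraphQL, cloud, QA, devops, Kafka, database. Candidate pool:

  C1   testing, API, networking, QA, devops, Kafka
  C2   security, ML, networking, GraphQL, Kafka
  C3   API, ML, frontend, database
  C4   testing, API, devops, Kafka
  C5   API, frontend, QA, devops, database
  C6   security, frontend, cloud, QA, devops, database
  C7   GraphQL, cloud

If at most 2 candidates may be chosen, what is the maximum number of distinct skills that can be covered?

10

Choosing C1, C6 covers {testing, security, API, networking, frontend, cloud, QA, devops, Kafka, database} — 10 skills.
No choice of 2 candidates does better; here ML, GraphQL are left uncovered.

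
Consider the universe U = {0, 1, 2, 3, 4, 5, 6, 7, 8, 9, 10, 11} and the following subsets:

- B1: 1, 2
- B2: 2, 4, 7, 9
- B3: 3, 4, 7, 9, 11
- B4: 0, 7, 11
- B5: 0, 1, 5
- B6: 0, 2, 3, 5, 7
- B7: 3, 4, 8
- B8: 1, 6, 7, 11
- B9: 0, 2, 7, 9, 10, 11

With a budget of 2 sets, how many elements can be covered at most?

9

Choosing B7, B9 covers {0, 2, 3, 4, 7, 8, 9, 10, 11} — 9 elements.
No choice of 2 sets does better; here 1, 5, 6 are left uncovered.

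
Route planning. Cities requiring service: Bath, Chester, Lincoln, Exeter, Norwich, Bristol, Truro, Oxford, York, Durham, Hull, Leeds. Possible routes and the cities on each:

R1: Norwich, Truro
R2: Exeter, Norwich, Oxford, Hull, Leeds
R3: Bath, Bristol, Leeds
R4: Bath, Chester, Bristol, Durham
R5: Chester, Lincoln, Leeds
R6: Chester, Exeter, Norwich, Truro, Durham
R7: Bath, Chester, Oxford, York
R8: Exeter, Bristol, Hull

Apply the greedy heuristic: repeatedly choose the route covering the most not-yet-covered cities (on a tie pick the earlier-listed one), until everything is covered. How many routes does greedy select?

Pick 1: R2 covers 5 new cities (Exeter, Norwich, Oxford, Hull, Leeds).
Pick 2: R4 covers 4 new cities (Bath, Chester, Bristol, Durham).
Pick 3: R1 covers 1 new cities (Truro).
Pick 4: R5 covers 1 new cities (Lincoln).
Pick 5: R7 covers 1 new cities (York).
Greedy uses 5 routes. (The true minimum is 4.)

5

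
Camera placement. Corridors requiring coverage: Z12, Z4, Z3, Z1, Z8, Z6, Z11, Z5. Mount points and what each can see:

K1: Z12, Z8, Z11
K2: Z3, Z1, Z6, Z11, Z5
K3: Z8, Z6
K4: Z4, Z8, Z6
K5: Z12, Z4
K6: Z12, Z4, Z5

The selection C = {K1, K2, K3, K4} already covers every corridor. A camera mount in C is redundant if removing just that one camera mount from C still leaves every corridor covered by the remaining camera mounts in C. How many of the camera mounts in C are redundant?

Drop K1: Z12 uncovered — not redundant.
Drop K2: Z3, Z1, Z5 uncovered — not redundant.
Drop K3: the rest still cover every corridor — redundant.
Drop K4: Z4 uncovered — not redundant.
1 redundant: K3.

1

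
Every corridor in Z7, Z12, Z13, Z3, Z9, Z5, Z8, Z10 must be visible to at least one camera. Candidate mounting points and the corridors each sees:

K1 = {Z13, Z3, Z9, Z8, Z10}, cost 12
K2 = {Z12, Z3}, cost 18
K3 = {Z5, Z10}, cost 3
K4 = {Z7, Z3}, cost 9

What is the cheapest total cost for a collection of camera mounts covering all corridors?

K1, K2, K3, K4 cover every corridor at cost 12 + 18 + 3 + 9 = 42.
Any cover uses at least 4 camera mounts; among all covering selections none totals below 42.

42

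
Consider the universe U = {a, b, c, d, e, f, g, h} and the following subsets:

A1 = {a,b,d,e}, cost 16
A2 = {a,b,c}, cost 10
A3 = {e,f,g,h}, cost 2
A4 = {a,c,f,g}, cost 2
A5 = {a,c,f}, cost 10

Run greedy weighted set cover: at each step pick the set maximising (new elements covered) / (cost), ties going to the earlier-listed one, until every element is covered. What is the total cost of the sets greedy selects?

20

Pick 1: A3 adds 4 new (e, f, g, h) at cost 2 (ratio 4/2).
Pick 2: A4 adds 2 new (a, c) at cost 2 (ratio 2/2).
Pick 3: A1 adds 2 new (b, d) at cost 16 (ratio 2/16).
Greedy total cost: 2 + 2 + 16 = 20.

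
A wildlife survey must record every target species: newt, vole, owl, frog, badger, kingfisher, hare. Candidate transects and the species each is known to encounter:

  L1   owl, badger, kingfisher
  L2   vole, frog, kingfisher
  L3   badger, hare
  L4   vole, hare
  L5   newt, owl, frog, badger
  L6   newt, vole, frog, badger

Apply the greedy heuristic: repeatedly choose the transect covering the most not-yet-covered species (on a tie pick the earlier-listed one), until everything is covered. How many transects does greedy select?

3

Pick 1: L5 covers 4 new species (newt, owl, frog, badger).
Pick 2: L2 covers 2 new species (vole, kingfisher).
Pick 3: L3 covers 1 new species (hare).
Greedy uses 3 transects.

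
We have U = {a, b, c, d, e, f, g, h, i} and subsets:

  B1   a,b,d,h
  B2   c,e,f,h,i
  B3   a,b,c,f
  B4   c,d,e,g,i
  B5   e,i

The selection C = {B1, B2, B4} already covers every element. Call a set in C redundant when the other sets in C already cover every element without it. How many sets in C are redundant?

0

Drop B1: a, b uncovered — not redundant.
Drop B2: f uncovered — not redundant.
Drop B4: g uncovered — not redundant.
None of the sets in C is redundant.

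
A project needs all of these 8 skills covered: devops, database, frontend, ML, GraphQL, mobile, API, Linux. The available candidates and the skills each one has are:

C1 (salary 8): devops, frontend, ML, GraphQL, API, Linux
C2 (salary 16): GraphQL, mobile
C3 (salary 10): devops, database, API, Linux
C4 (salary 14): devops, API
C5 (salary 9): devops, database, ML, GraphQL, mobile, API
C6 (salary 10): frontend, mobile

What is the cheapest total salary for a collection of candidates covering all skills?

C1, C5 cover every skill at salary 8 + 9 = 17.
Any cover uses at least 2 candidates; among all covering selections none totals below 17.

17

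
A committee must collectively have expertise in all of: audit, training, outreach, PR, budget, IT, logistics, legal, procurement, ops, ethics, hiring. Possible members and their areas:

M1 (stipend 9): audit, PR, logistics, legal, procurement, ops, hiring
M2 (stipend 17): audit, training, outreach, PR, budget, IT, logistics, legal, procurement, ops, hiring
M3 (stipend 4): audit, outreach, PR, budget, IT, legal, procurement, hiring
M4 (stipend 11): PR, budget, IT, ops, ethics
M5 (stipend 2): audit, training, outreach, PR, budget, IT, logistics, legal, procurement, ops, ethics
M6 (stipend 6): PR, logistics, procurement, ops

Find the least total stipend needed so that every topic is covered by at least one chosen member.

M3, M5 cover every topic at stipend 4 + 2 = 6.
Any cover uses at least 2 members; among all covering selections none totals below 6.

6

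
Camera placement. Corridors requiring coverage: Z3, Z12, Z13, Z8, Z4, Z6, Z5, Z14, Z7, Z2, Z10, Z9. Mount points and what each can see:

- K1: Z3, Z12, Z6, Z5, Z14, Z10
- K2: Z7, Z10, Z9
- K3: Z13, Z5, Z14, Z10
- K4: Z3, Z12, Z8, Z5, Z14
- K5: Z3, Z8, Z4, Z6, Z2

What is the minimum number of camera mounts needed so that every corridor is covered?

4

K1, K2, K3, K5 together cover {Z3, Z12, Z13, Z8, Z4, Z6, Z5, Z14, Z7, Z2, Z10, Z9} — every corridor.
No 3 of the 5 camera mounts cover everything (all 10 triples fall short), so 4 is minimum.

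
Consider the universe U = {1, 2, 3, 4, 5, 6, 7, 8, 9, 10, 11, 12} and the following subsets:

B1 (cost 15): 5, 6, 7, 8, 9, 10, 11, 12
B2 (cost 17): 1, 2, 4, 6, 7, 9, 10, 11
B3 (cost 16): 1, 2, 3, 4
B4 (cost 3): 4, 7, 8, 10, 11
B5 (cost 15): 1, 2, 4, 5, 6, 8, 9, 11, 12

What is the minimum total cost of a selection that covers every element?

31

B1, B3 cover every element at cost 15 + 16 = 31.
Any cover uses at least 2 sets; among all covering selections none totals below 31.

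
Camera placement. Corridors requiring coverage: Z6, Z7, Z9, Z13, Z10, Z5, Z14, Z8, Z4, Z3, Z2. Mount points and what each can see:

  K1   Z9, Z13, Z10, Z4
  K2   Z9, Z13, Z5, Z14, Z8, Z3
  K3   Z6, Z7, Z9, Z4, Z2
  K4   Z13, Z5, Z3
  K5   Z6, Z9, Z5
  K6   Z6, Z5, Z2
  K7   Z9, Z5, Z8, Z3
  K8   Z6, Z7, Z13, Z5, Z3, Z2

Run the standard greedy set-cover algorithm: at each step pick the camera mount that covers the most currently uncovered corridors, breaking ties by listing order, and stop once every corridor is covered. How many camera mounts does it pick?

Pick 1: K2 covers 6 new corridors (Z9, Z13, Z5, Z14, Z8, Z3).
Pick 2: K3 covers 4 new corridors (Z6, Z7, Z4, Z2).
Pick 3: K1 covers 1 new corridors (Z10).
Greedy uses 3 camera mounts.

3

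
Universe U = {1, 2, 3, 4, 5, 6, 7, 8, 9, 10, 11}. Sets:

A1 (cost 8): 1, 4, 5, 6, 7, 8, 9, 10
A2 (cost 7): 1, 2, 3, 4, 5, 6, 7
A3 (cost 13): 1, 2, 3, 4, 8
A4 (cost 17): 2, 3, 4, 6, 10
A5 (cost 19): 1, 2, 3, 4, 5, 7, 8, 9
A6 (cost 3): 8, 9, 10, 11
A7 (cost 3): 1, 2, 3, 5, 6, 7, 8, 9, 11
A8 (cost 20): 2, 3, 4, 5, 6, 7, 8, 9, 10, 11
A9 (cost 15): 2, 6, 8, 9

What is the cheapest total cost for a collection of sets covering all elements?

10

A2, A6 cover every element at cost 7 + 3 = 10.
Any cover uses at least 2 sets; among all covering selections none totals below 10.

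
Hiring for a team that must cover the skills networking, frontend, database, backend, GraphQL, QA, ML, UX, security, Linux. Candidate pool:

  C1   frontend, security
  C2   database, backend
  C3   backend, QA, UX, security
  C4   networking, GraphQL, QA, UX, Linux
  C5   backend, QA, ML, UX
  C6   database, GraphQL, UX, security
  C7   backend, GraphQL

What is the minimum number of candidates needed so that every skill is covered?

4

C1, C2, C4, C5 together cover {networking, frontend, database, backend, GraphQL, QA, ML, UX, security, Linux} — every skill.
No 3 of the 7 candidates cover everything (all 35 triples fall short), so 4 is minimum.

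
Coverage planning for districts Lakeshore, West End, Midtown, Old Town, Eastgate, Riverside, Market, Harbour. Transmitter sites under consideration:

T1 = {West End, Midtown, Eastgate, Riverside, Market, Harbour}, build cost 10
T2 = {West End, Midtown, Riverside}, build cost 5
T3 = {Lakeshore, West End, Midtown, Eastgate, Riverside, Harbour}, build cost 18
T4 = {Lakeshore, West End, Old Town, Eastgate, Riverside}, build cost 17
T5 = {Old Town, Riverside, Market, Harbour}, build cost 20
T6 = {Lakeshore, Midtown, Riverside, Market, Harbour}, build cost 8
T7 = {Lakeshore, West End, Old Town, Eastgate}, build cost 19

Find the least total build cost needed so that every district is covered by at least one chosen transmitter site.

T4, T6 cover every district at build cost 17 + 8 = 25.
Any cover uses at least 2 transmitter sites; among all covering selections none totals below 25.
Greedy by coverage-per-build cost would pick T6, T1, T4 for 35 — worse than the optimum 25.

25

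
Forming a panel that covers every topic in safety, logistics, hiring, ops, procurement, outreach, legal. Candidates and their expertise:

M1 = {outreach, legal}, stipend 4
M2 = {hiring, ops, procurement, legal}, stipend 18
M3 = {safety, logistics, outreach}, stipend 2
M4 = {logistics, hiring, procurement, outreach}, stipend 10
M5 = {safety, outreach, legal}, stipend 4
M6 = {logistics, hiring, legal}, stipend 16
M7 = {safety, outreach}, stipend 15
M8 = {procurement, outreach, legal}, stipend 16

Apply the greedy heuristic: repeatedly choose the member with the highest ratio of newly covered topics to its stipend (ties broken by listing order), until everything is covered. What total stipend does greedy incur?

34

Pick 1: M3 adds 3 new (safety, logistics, outreach) at stipend 2 (ratio 3/2).
Pick 2: M1 adds 1 new (legal) at stipend 4 (ratio 1/4).
Pick 3: M4 adds 2 new (hiring, procurement) at stipend 10 (ratio 2/10).
Pick 4: M2 adds 1 new (ops) at stipend 18 (ratio 1/18).
Greedy total stipend: 2 + 4 + 10 + 18 = 34. (The true optimum is 20, so greedy overshoots here.)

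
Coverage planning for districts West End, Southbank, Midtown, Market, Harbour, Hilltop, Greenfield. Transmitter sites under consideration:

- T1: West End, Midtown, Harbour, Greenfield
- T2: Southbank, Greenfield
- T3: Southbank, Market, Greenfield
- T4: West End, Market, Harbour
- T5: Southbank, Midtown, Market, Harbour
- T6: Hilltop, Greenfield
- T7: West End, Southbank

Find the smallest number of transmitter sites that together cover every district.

T1, T3, T6 together cover {West End, Southbank, Midtown, Market, Harbour, Hilltop, Greenfield} — every district.
No 2 of the 7 transmitter sites cover everything (all 21 pairs fall short), so 3 is minimum.

3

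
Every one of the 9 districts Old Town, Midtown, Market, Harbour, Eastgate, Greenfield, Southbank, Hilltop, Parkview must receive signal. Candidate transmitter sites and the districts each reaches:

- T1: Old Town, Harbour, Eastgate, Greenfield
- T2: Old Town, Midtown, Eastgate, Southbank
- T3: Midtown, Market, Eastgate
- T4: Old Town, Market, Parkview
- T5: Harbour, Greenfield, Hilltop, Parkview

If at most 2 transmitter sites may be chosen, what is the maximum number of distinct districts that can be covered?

8

Choosing T2, T5 covers {Old Town, Midtown, Harbour, Eastgate, Greenfield, Southbank, Hilltop, Parkview} — 8 districts.
No choice of 2 transmitter sites does better; here Market is left uncovered.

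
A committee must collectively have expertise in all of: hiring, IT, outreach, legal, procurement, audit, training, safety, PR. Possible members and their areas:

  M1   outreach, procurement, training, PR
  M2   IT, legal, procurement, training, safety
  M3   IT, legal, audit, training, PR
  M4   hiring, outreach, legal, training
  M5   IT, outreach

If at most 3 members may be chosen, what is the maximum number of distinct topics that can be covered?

Choosing M2, M3, M4 covers {hiring, IT, outreach, legal, procurement, audit, training, safety, PR} — 9 topics.
That is all 9 topics.

9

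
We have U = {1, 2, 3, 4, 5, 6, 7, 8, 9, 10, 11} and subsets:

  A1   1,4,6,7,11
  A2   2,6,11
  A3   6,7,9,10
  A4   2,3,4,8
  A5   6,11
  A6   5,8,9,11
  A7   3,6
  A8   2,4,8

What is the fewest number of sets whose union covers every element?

A1, A3, A4, A6 together cover {1, 2, 3, 4, 5, 6, 7, 8, 9, 10, 11} — every element.
No 3 of the 8 sets cover everything (all 56 triples fall short), so 4 is minimum.

4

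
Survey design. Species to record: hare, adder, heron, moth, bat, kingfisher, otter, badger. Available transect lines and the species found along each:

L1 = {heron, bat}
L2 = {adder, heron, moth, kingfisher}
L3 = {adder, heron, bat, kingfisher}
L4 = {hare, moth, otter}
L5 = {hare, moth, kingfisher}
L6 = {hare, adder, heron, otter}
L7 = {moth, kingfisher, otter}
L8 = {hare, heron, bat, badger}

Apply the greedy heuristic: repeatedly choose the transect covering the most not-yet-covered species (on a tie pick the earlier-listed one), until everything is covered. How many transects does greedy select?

3

Pick 1: L2 covers 4 new species (adder, heron, moth, kingfisher).
Pick 2: L8 covers 3 new species (hare, bat, badger).
Pick 3: L4 covers 1 new species (otter).
Greedy uses 3 transects.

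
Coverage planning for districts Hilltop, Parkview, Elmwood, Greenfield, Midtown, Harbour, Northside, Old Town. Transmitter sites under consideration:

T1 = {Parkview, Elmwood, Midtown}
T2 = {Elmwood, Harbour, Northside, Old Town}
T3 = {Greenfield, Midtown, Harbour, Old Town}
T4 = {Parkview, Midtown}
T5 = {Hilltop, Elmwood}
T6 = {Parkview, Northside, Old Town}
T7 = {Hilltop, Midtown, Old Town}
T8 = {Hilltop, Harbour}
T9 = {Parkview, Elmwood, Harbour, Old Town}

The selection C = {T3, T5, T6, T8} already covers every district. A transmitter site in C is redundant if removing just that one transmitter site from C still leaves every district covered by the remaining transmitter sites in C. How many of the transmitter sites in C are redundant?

Drop T3: Greenfield, Midtown uncovered — not redundant.
Drop T5: Elmwood uncovered — not redundant.
Drop T6: Parkview, Northside uncovered — not redundant.
Drop T8: the rest still cover every district — redundant.
1 redundant: T8.

1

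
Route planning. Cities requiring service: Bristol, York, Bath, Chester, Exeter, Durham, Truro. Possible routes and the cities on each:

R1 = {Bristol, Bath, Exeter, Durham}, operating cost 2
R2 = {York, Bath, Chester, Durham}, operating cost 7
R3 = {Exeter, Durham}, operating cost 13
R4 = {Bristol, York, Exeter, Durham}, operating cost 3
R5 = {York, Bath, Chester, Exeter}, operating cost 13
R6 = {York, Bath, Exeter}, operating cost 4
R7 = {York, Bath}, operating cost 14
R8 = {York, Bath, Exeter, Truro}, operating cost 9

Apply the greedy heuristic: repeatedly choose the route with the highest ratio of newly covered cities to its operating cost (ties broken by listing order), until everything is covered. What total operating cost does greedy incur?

21

Pick 1: R1 adds 4 new (Bristol, Bath, Exeter, Durham) at operating cost 2 (ratio 4/2).
Pick 2: R4 adds 1 new (York) at operating cost 3 (ratio 1/3).
Pick 3: R2 adds 1 new (Chester) at operating cost 7 (ratio 1/7).
Pick 4: R8 adds 1 new (Truro) at operating cost 9 (ratio 1/9).
Greedy total operating cost: 2 + 3 + 7 + 9 = 21. (The true optimum is 18, so greedy overshoots here.)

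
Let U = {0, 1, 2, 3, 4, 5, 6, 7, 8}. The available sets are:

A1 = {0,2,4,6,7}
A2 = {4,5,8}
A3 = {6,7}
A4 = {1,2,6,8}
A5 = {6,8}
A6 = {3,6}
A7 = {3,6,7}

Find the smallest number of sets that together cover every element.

4

A1, A2, A4, A6 together cover {0, 1, 2, 3, 4, 5, 6, 7, 8} — every element.
No 3 of the 7 sets cover everything (all 35 triples fall short), so 4 is minimum.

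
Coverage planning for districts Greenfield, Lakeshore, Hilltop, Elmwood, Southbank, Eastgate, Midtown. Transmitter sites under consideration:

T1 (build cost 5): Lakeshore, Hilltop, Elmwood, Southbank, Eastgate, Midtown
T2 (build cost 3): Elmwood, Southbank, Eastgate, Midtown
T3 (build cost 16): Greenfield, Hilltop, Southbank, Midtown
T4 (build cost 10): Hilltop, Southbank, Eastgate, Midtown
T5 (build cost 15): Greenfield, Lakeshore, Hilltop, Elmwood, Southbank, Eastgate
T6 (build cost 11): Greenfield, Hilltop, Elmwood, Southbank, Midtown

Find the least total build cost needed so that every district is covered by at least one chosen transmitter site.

16

T1, T6 cover every district at build cost 5 + 11 = 16.
Any cover uses at least 2 transmitter sites; among all covering selections none totals below 16.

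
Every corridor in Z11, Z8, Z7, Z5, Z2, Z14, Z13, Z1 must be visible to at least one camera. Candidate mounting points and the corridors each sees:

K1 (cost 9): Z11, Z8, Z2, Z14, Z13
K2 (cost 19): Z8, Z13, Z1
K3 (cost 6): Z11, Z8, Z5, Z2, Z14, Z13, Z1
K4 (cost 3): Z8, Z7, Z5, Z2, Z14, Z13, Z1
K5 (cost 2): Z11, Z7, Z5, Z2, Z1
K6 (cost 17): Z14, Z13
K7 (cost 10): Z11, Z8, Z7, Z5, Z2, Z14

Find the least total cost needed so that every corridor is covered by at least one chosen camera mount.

K4, K5 cover every corridor at cost 3 + 2 = 5.
Any cover uses at least 2 camera mounts; among all covering selections none totals below 5.

5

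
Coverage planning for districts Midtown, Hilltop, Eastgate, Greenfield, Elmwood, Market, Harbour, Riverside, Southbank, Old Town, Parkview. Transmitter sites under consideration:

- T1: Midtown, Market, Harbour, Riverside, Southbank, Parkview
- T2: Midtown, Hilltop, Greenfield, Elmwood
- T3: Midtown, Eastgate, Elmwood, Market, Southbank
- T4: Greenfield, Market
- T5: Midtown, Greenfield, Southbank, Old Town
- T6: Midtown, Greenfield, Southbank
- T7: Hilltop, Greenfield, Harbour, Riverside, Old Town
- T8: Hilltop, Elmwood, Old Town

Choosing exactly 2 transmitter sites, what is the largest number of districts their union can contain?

10

Choosing T3, T7 covers {Midtown, Hilltop, Eastgate, Greenfield, Elmwood, Market, Harbour, Riverside, Southbank, Old Town} — 10 districts.
No choice of 2 transmitter sites does better; here Parkview is left uncovered.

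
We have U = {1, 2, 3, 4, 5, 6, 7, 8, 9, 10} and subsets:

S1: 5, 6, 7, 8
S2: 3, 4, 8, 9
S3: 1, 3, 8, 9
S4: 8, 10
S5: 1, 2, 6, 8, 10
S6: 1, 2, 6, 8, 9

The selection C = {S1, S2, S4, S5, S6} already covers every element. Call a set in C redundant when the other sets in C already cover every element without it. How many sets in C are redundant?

Drop S1: 5, 7 uncovered — not redundant.
Drop S2: 3, 4 uncovered — not redundant.
Drop S4: the rest still cover every element — redundant.
Drop S5: the rest still cover every element — redundant.
Drop S6: the rest still cover every element — redundant.
3 redundant: S4, S5, S6.

3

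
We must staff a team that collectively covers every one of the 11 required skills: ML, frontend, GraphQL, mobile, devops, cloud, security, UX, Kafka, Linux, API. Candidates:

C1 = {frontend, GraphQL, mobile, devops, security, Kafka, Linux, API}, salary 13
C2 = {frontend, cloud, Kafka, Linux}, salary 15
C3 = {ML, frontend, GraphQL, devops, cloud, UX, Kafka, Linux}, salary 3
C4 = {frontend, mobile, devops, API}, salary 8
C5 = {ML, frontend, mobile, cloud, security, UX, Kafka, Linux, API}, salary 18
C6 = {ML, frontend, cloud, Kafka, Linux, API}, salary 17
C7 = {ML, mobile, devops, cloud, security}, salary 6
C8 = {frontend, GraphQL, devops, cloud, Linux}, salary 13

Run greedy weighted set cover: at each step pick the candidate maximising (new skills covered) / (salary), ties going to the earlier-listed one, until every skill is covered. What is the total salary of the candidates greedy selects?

Pick 1: C3 adds 8 new (ML, frontend, GraphQL, devops, cloud, UX, Kafka, Linux) at salary 3 (ratio 8/3).
Pick 2: C7 adds 2 new (mobile, security) at salary 6 (ratio 2/6).
Pick 3: C4 adds 1 new (API) at salary 8 (ratio 1/8).
Greedy total salary: 3 + 6 + 8 = 17. (The true optimum is 16, so greedy overshoots here.)

17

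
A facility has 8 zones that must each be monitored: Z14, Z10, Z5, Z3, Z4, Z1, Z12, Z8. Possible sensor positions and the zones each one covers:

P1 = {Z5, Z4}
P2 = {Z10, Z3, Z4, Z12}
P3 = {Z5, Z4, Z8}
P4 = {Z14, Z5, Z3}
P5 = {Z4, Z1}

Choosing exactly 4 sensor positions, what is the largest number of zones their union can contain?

8

Choosing P2, P3, P4, P5 covers {Z14, Z10, Z5, Z3, Z4, Z1, Z12, Z8} — 8 zones.
That is all 8 zones.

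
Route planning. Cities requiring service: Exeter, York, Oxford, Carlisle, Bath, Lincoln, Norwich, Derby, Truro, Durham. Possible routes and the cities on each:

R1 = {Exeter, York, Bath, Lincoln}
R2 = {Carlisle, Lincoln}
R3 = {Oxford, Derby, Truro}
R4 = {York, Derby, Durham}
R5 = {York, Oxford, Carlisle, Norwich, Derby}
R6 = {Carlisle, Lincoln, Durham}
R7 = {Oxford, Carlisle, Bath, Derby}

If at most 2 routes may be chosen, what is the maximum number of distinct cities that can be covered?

Choosing R1, R5 covers {Exeter, York, Oxford, Carlisle, Bath, Lincoln, Norwich, Derby} — 8 cities.
No choice of 2 routes does better; here Truro, Durham are left uncovered.

8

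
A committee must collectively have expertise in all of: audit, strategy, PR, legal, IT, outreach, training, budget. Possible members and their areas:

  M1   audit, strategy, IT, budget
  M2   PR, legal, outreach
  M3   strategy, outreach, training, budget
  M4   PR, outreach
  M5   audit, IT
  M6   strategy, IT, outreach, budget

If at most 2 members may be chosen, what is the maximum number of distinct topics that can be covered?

7

Choosing M1, M2 covers {audit, strategy, PR, legal, IT, outreach, budget} — 7 topics.
No choice of 2 members does better; here training is left uncovered.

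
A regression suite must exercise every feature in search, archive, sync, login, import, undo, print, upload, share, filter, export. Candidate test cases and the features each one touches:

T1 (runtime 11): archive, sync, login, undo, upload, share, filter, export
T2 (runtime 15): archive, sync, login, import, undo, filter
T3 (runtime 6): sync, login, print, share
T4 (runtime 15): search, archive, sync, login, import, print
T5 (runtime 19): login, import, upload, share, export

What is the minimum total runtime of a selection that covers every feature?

26

T1, T4 cover every feature at runtime 11 + 15 = 26.
Any cover uses at least 2 test cases; among all covering selections none totals below 26.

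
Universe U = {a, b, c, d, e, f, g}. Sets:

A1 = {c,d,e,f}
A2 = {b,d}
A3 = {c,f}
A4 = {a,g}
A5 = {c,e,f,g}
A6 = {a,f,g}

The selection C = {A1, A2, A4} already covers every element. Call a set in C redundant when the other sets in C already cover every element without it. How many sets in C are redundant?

Drop A1: c, e, f uncovered — not redundant.
Drop A2: b uncovered — not redundant.
Drop A4: a, g uncovered — not redundant.
None of the sets in C is redundant.

0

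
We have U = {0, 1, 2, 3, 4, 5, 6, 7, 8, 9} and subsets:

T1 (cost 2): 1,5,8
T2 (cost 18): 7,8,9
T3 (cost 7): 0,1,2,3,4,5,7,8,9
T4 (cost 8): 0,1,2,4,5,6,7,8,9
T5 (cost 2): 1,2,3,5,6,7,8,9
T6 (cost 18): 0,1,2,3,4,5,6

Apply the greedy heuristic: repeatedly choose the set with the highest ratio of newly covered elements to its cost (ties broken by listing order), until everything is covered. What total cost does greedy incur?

Pick 1: T5 adds 8 new (1, 2, 3, 5, 6, 7, 8, 9) at cost 2 (ratio 8/2).
Pick 2: T3 adds 2 new (0, 4) at cost 7 (ratio 2/7).
Greedy total cost: 2 + 7 = 9.

9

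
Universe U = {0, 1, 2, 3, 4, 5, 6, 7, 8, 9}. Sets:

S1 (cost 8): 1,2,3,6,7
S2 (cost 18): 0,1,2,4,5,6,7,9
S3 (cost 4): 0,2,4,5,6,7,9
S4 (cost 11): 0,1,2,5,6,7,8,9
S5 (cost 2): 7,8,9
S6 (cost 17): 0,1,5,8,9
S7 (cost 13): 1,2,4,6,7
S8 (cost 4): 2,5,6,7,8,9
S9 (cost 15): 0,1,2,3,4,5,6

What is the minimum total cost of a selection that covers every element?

14

S1, S3, S5 cover every element at cost 8 + 4 + 2 = 14.
Any cover uses at least 2 sets; among all covering selections none totals below 14.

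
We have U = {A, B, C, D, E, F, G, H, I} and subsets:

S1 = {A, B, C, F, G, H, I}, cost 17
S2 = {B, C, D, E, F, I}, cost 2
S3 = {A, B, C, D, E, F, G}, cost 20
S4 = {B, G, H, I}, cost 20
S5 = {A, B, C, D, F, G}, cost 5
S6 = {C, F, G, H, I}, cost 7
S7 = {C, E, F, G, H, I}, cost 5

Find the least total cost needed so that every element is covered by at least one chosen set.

S5, S7 cover every element at cost 5 + 5 = 10.
Any cover uses at least 2 sets; among all covering selections none totals below 10.
Greedy by coverage-per-cost would pick S2, S5, S7 for 12 — worse than the optimum 10.

10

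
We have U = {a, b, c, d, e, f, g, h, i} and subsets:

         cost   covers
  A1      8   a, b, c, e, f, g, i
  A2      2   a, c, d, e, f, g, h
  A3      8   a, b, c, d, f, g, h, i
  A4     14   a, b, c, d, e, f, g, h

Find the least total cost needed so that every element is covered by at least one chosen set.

10

A1, A2 cover every element at cost 8 + 2 = 10.
Any cover uses at least 2 sets; among all covering selections none totals below 10.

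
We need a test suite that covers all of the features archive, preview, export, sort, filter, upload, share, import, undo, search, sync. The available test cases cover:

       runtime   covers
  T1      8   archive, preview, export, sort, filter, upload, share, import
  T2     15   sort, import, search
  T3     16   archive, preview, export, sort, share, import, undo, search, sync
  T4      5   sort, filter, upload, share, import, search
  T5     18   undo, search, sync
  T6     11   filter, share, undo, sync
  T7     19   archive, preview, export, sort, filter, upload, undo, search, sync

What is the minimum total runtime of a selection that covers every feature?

T3, T4 cover every feature at runtime 16 + 5 = 21.
Any cover uses at least 2 test cases; among all covering selections none totals below 21.
Greedy by coverage-per-runtime would pick T4, T1, T6 for 24 — worse than the optimum 21.

21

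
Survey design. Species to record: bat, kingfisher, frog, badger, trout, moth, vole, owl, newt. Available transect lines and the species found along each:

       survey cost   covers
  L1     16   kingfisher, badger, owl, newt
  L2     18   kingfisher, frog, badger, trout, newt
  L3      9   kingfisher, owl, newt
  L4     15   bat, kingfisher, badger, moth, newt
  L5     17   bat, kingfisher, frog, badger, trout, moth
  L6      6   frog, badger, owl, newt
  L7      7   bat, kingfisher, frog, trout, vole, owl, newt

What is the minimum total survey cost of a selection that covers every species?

L4, L7 cover every species at survey cost 15 + 7 = 22.
Any cover uses at least 2 transects; among all covering selections none totals below 22.

22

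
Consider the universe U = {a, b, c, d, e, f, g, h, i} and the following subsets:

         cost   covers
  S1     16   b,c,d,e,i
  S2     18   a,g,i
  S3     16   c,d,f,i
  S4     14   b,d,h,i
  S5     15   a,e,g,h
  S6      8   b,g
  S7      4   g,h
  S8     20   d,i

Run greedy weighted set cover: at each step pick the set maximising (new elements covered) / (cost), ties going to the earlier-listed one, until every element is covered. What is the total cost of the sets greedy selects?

Pick 1: S7 adds 2 new (g, h) at cost 4 (ratio 2/4).
Pick 2: S1 adds 5 new (b, c, d, e, i) at cost 16 (ratio 5/16).
Pick 3: S5 adds 1 new (a) at cost 15 (ratio 1/15).
Pick 4: S3 adds 1 new (f) at cost 16 (ratio 1/16).
Greedy total cost: 4 + 16 + 15 + 16 = 51. (The true optimum is 39, so greedy overshoots here.)

51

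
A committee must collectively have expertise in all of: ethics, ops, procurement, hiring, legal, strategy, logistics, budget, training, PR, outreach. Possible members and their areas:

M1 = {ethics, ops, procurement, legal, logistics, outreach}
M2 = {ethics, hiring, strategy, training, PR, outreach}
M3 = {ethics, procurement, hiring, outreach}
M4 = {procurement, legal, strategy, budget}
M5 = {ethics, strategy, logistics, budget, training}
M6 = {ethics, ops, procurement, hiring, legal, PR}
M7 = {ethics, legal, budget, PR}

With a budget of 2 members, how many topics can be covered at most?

10

Choosing M1, M2 covers {ethics, ops, procurement, hiring, legal, strategy, logistics, training, PR, outreach} — 10 topics.
No choice of 2 members does better; here budget is left uncovered.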